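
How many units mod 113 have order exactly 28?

12

φ(113) = 113 − 1 = 112 = 2^4 · 7.
(Z/113Z)^× is cyclic (|G| = 112); a cyclic group of order m has exactly φ(d) elements of each order d | m, and none otherwise.
28 = 2^2 · 7 divides 112, and φ(28) = 12.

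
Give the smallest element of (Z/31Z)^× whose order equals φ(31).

3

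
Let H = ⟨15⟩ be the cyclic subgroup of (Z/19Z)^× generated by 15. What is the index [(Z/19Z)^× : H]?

1

Since 15 ∈ (Z/19Z)^×, its order divides φ(19) = 19 − 1 = 18 = 2 · 3^2.
Divisors of 18: 1, 2, 3, 6, 9, 18.
Check 15^d mod 19 for each divisor in increasing order:
15^1 ≡ 15
15^2 ≡ 16
15^3 ≡ 12
15^6 ≡ 11
15^9 ≡ 18
15^18 ≡ 1
Thus |⟨15⟩| = ord(15) = 18.
Index = |(Z/19Z)^×| / |⟨15⟩| = 18 / 18 = 1.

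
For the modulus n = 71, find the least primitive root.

φ(71) = 71 − 1 = 70 = 2 · 5 · 7.
Test candidates g = 2, 3, … against the prime factors q ∈ {2, 5, 7} of φ(71): g is a generator iff g^(70/q) ≢ 1 for every such q.
g = 2: 2^35 ≡ 1 — hits 1, so not a primitive root.
g = 3: 3^35 ≡ 1 — hits 1, so not a primitive root.
g = 4: 4^35 ≡ 1 — hits 1, so not a primitive root.
g = 5: 5^35 ≡ 1 — hits 1, so not a primitive root.
g = 6: 6^35 ≡ 1 — hits 1, so not a primitive root.
g = 7: 7^35 ≡ 70; 7^14 ≡ 54; 7^10 ≡ 45 — none is 1, so 7 is a primitive root.
Hence the least primitive root of 71 is 7.

7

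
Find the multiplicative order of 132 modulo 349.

By Lagrange's theorem, ord_349(132) divides φ(349) = 349 − 1 = 348 = 2^2 · 3 · 29.
Divisors of 348: 1, 2, 3, 4, 6, 12, 29, 58, 87, 116, 174, 348.
Check 132^d mod 349 for each divisor in increasing order:
132^1 ≡ 132 (mod 349)
132^2 ≡ 323 (mod 349)
132^3 ≡ 58 (mod 349)
132^4 ≡ 327 (mod 349)
132^6 ≡ 223 (mod 349)
132^12 ≡ 171 (mod 349)
132^29 ≡ 24 (mod 349)
132^58 ≡ 227 (mod 349)
132^87 ≡ 213 (mod 349)
132^116 ≡ 226 (mod 349)
132^174 ≡ 348 (mod 349)
132^348 ≡ 1 (mod 349) ✓
So ord_349(132) = 348.

348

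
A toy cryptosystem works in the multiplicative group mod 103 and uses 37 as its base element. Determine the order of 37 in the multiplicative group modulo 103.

34

Since 37 ∈ (Z/103Z)^×, its order divides φ(103) = 103 − 1 = 102 = 2 · 3 · 17.
Divisors of 102: 1, 2, 3, 6, 17, 34, 51, 102.
Check 37^d mod 103 for each divisor in increasing order:
37^1 ≡ 37 (mod 103)
37^2 ≡ 30 (mod 103)
37^3 ≡ 80 (mod 103)
37^6 ≡ 14 (mod 103)
37^17 ≡ 102 (mod 103)
37^34 ≡ 1 (mod 103) ✓
So ord_103(37) = 34.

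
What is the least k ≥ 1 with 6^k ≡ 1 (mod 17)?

ord(6) | φ(17) = 17 − 1 = 16 = 2^4.
Divisors of 16: 1, 2, 4, 8, 16.
Test each divisor d:
6^1 ≡ 6
6^2 ≡ 2
6^4 ≡ 4
6^8 ≡ 16
6^16 ≡ 1
So ord_17(6) = 16.

16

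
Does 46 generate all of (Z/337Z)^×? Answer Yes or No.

Yes

φ(337) = 337 − 1 = 336 = 2^4 · 3 · 7.
46 is a primitive root mod 337 iff 46^(φ(337)/q) ≢ 1 for every prime q | φ(337), i.e. q ∈ {2, 3, 7}.
46^168 ≡ 336 (mod 337)  [q = 2: ≢ 1 ✓]
46^112 ≡ 208 (mod 337)  [q = 3: ≢ 1 ✓]
46^48 ≡ 175 (mod 337)  [q = 7: ≢ 1 ✓]
None equal 1, so ord_337(46) = 336: 46 is a primitive root.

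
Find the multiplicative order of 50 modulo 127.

Since 50 ∈ (Z/127Z)^×, its order divides φ(127) = 127 − 1 = 126 = 2 · 3^2 · 7.
Divisors of 126: 1, 2, 3, 6, 7, 9, 14, 18, 21, 42, 63, 126.
Check 50^d mod 127 for each divisor in increasing order:
50^1 ≡ 50 (mod 127)
50^2 ≡ 87 (mod 127)
50^3 ≡ 32 (mod 127)
50^6 ≡ 8 (mod 127)
50^7 ≡ 19 (mod 127)
50^9 ≡ 2 (mod 127)
50^14 ≡ 107 (mod 127)
50^18 ≡ 4 (mod 127)
50^21 ≡ 1 (mod 127) ✓
The smallest such exponent is 21, so the order of 50 is 21.

21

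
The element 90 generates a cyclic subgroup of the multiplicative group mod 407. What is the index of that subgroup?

The order of 90 must divide φ(407) = φ(11·37) = (11−1)·(37−1) = 10·36 = 360 = 2^3 · 3^2 · 5.
Divisors of 360: 1, 2, 3, 4, 5, 6, 8, 9, 10, 12, 15, 18, 20, 24, 30, 36, 40, 45, 60, 72, 90, 120, 180, 360.
Evaluate successive powers at the divisors of 360:
90^1 ≡ 90 (mod 407)
90^2 ≡ 367 (mod 407)
90^3 ≡ 63 (mod 407)
90^4 ≡ 379 (mod 407)
90^5 ≡ 329 (mod 407)
90^6 ≡ 306 (mod 407)
90^8 ≡ 377 (mod 407)
90^9 ≡ 149 (mod 407)
90^10 ≡ 386 (mod 407)
90^12 ≡ 26 (mod 407)
90^15 ≡ 10 (mod 407)
90^18 ≡ 223 (mod 407)
90^20 ≡ 34 (mod 407)
90^24 ≡ 269 (mod 407)
90^30 ≡ 100 (mod 407)
90^36 ≡ 75 (mod 407)
90^40 ≡ 342 (mod 407)
90^45 ≡ 186 (mod 407)
90^60 ≡ 232 (mod 407)
90^72 ≡ 334 (mod 407)
90^90 ≡ 1 (mod 407) ✓
The order of 90 is 90, so the subgroup it generates has 90 elements.
Index = |(Z/407Z)^×| / |⟨90⟩| = 360 / 90 = 4.

4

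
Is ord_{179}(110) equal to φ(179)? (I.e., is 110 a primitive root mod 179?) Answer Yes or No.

No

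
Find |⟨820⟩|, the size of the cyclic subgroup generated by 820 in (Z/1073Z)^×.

ord(820) | φ(1073) = φ(29·37) = (29−1)·(37−1) = 28·36 = 1008 = 2^4 · 3^2 · 7.
Divisors of 1008: 1, 2, 3, 4, 6, 7, 8, 9, 12, 14, 16, 18, 21, 24, 28, 36, 42, 48, 56, 63, 72, 84, 112, 126, 144, 168, 252, 336, 504, 1008.
Evaluate successive powers at the divisors of 1008:
820^1 ≡ 820
820^2 ≡ 702
820^3 ≡ 512
820^4 ≡ 297
820^6 ≡ 332
820^7 ≡ 771
820^8 ≡ 223
820^9 ≡ 450
820^12 ≡ 778
820^14 ≡ 1072
820^16 ≡ 371
820^18 ≡ 776
820^21 ≡ 302
820^24 ≡ 112
820^28 ≡ 1
The smallest such exponent is 28, so the order of 820 is 28.

28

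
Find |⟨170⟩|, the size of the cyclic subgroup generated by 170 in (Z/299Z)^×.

The order of 170 must divide φ(299) = φ(13·23) = (13−1)·(23−1) = 12·22 = 264 = 2^3 · 3 · 11.
Divisors of 264: 1, 2, 3, 4, 6, 8, 11, 12, 22, 24, 33, 44, 66, 88, 132, 264.
Evaluate successive powers at the divisors of 264:
170^1 ≡ 170 (mod 299)
170^2 ≡ 196 (mod 299)
170^3 ≡ 131 (mod 299)
170^4 ≡ 144 (mod 299)
170^6 ≡ 118 (mod 299)
170^8 ≡ 105 (mod 299)
170^11 ≡ 1 (mod 299) ✓
So ord_299(170) = 11.

11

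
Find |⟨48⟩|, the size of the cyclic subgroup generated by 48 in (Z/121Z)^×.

ord(48) | φ(121) = φ(11^2) = 11·(11−1) = 110 = 2 · 5 · 11.
Divisors of 110: 1, 2, 5, 10, 11, 22, 55, 110.
Check 48^d mod 121 for each divisor in increasing order:
48^1 ≡ 48 (mod 121)
48^2 ≡ 5 (mod 121)
48^5 ≡ 111 (mod 121)
48^10 ≡ 100 (mod 121)
48^11 ≡ 81 (mod 121)
48^22 ≡ 27 (mod 121)
48^55 ≡ 1 (mod 121) ✓
The smallest such exponent is 55, so the order of 48 is 55.

55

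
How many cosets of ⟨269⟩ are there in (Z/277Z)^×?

3

By Lagrange's theorem, ord_277(269) divides φ(277) = 277 − 1 = 276 = 2^2 · 3 · 23.
Divisors of 276: 1, 2, 3, 4, 6, 12, 23, 46, 69, 92, 138, 276.
Compute 269^d (mod 277) for the divisors d until we hit 1:
269^1 ≡ 269 (mod 277)
269^2 ≡ 64 (mod 277)
269^3 ≡ 42 (mod 277)
269^4 ≡ 218 (mod 277)
269^6 ≡ 102 (mod 277)
269^12 ≡ 155 (mod 277)
269^23 ≡ 217 (mod 277)
269^46 ≡ 276 (mod 277)
269^69 ≡ 60 (mod 277)
269^92 ≡ 1 (mod 277) ✓
The order of 269 is 92, so the subgroup it generates has 92 elements.
Index = |(Z/277Z)^×| / |⟨269⟩| = 276 / 92 = 3.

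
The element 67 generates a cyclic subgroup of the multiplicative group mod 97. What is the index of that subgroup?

By Lagrange's theorem, ord_97(67) divides φ(97) = 97 − 1 = 96 = 2^5 · 3.
Divisors of 96: 1, 2, 3, 4, 6, 8, 12, 16, 24, 32, 48, 96.
Compute 67^d (mod 97) for the divisors d until we hit 1:
67^1 ≡ 67
67^2 ≡ 27
67^3 ≡ 63
67^4 ≡ 50
67^6 ≡ 89
67^8 ≡ 75
67^12 ≡ 64
67^16 ≡ 96
67^24 ≡ 22
67^32 ≡ 1
The order of 67 is 32, so the subgroup it generates has 32 elements.
Index = |(Z/97Z)^×| / |⟨67⟩| = 96 / 32 = 3.

3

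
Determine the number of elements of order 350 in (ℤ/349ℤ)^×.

φ(349) = 349 − 1 = 348 = 2^2 · 3 · 29.
Since (Z/349Z)^× is cyclic of order 348, the number of elements of order d is φ(d) when d | 348 and 0 otherwise.
350 does not divide 348, so no element of (Z/349Z)^× has order 350.

0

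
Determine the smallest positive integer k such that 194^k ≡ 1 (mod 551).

63

By Lagrange's theorem, ord_551(194) divides φ(551) = φ(19·29) = (19−1)·(29−1) = 18·28 = 504 = 2^3 · 3^2 · 7.
Divisors of 504: 1, 2, 3, 4, 6, 7, 8, 9, 12, 14, 18, 21, 24, 28, 36, 42, 56, 63, 72, 84, 126, 168, 252, 504.
Compute 194^d (mod 551) for the divisors d until we hit 1:
194^1 ≡ 194 (mod 551)
194^2 ≡ 168 (mod 551)
194^3 ≡ 83 (mod 551)
194^4 ≡ 123 (mod 551)
194^6 ≡ 277 (mod 551)
194^7 ≡ 291 (mod 551)
194^8 ≡ 252 (mod 551)
194^9 ≡ 400 (mod 551)
194^12 ≡ 140 (mod 551)
194^14 ≡ 378 (mod 551)
194^18 ≡ 210 (mod 551)
194^21 ≡ 349 (mod 551)
194^24 ≡ 315 (mod 551)
194^28 ≡ 175 (mod 551)
194^36 ≡ 20 (mod 551)
194^42 ≡ 30 (mod 551)
194^56 ≡ 320 (mod 551)
194^63 ≡ 1 (mod 551) ✓
Hence ord(194) = 63.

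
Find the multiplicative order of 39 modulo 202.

20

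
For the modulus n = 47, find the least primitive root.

5

φ(47) = 47 − 1 = 46 = 2 · 23.
g is a primitive root iff g^(46/q) ≢ 1 (mod 47) for each prime q ∈ {2, 23}.
g = 2: 2^23 ≡ 1 — hits 1, so not a primitive root.
g = 3: 3^23 ≡ 1 — hits 1, so not a primitive root.
g = 4: 4^23 ≡ 1 — hits 1, so not a primitive root.
g = 5: 5^23 ≡ 46; 5^2 ≡ 25 — none is 1, so 5 is a primitive root.
Hence the least primitive root of 47 is 5.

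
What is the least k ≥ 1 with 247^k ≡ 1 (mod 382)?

190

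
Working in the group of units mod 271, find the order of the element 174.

135

By Lagrange's theorem, ord_271(174) divides φ(271) = 271 − 1 = 270 = 2 · 3^3 · 5.
Divisors of 270: 1, 2, 3, 5, 6, 9, 10, 15, 18, 27, 30, 45, 54, 90, 135, 270.
Check 174^d mod 271 for each divisor in increasing order:
174^1 ≡ 174 (mod 271)
174^2 ≡ 195 (mod 271)
174^3 ≡ 55 (mod 271)
174^5 ≡ 156 (mod 271)
174^6 ≡ 44 (mod 271)
174^9 ≡ 252 (mod 271)
174^10 ≡ 217 (mod 271)
174^15 ≡ 248 (mod 271)
174^18 ≡ 90 (mod 271)
174^27 ≡ 187 (mod 271)
174^30 ≡ 258 (mod 271)
174^45 ≡ 28 (mod 271)
174^54 ≡ 10 (mod 271)
174^90 ≡ 242 (mod 271)
174^135 ≡ 1 (mod 271) ✓
Therefore the multiplicative order of 174 modulo 271 is 135.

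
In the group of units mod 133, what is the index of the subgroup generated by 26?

18

The order of 26 must divide φ(133) = φ(7·19) = (7−1)·(19−1) = 6·18 = 108 = 2^2 · 3^3.
Divisors of 108: 1, 2, 3, 4, 6, 9, 12, 18, 27, 36, 54, 108.
Compute 26^d (mod 133) for the divisors d until we hit 1:
26^1 ≡ 26 (mod 133)
26^2 ≡ 11 (mod 133)
26^3 ≡ 20 (mod 133)
26^4 ≡ 121 (mod 133)
26^6 ≡ 1 (mod 133) ✓
Thus |⟨26⟩| = ord(26) = 6.
[(Z/133Z)^× : ⟨26⟩] = 108/6 = 18.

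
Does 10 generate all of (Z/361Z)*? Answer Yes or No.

Yes

φ(361) = φ(19^2) = 19·(19−1) = 342 = 2 · 3^2 · 19.
An element g generates (Z/361Z)^× iff g^(342/q) ≢ 1 (mod 361) for each prime q ∈ {2, 3, 19}.
10^171 ≡ 360 (mod 361)  [q = 2: ≢ 1 ✓]
10^114 ≡ 68 (mod 361)  [q = 3: ≢ 1 ✓]
10^18 ≡ 286 (mod 361)  [q = 19: ≢ 1 ✓]
None equal 1, so ord_361(10) = 342: 10 is a primitive root.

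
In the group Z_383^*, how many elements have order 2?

φ(383) = 383 − 1 = 382 = 2 · 191.
(Z/383Z)^× is cyclic (|G| = 382); a cyclic group of order m has exactly φ(d) elements of each order d | m, and none otherwise.
2 | 382, and φ(2) = 2 − 1 = 1.

1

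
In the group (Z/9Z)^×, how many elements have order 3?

2

φ(9) = φ(3^2) = 3·(3−1) = 6 = 2 · 3.
In a cyclic group of order 6, there are φ(d) elements of order d for each divisor d of 6, and zero for non-divisors.
3 | 6, and φ(3) = 3 − 1 = 2.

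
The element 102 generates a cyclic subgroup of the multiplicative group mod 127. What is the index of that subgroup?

The order of 102 must divide φ(127) = 127 − 1 = 126 = 2 · 3^2 · 7.
Divisors of 126: 1, 2, 3, 6, 7, 9, 14, 18, 21, 42, 63, 126.
Test each divisor d:
102^1 ≡ 102
102^2 ≡ 117
102^3 ≡ 123
102^6 ≡ 16
102^7 ≡ 108
102^9 ≡ 63
102^14 ≡ 107
102^18 ≡ 32
102^21 ≡ 126
102^42 ≡ 1
Thus |⟨102⟩| = ord(102) = 42.
[(Z/127Z)^× : ⟨102⟩] = 126/42 = 3.

3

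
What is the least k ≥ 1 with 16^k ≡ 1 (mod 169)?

39

The order of 16 must divide φ(169) = φ(13^2) = 13·(13−1) = 156 = 2^2 · 3 · 13.
Divisors of 156: 1, 2, 3, 4, 6, 12, 13, 26, 39, 52, 78, 156.
Check 16^d mod 169 for each divisor in increasing order:
16^1 ≡ 16
16^2 ≡ 87
16^3 ≡ 40
16^4 ≡ 133
16^6 ≡ 79
16^12 ≡ 157
16^13 ≡ 146
16^26 ≡ 22
16^39 ≡ 1
Therefore the multiplicative order of 16 modulo 169 is 39.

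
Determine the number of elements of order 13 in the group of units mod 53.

φ(53) = 53 − 1 = 52 = 2^2 · 13.
In a cyclic group of order 52, there are φ(d) elements of order d for each divisor d of 52, and zero for non-divisors.
13 | 52, and φ(13) = 13 − 1 = 12.

12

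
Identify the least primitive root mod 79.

3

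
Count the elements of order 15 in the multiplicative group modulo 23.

0

φ(23) = 23 − 1 = 22 = 2 · 11.
Since (Z/23Z)^× is cyclic of order 22, the number of elements of order d is φ(d) when d | 22 and 0 otherwise.
Since 15 ∤ 22, the count is 0.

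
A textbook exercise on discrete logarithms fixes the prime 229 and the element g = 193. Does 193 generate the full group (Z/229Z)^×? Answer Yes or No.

No

φ(229) = 229 − 1 = 228 = 2^2 · 3 · 19.
Test 193^(228/q) mod 229 for each prime factor q of 228:
193^114 ≡ 1 (mod 229)  [q = 2: ≡ 1 ✗]
193^76 ≡ 94 (mod 229)  [q = 3: ≢ 1 ✓]
193^12 ≡ 203 (mod 229)  [q = 19: ≢ 1 ✓]
193^114 ≡ 1 shows ord(193) | 114, strictly less than φ(229); not a primitive root.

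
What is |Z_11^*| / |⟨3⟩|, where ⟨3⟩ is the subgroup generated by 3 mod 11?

2

By Lagrange's theorem, ord_11(3) divides φ(11) = 11 − 1 = 10 = 2 · 5.
Divisors of 10: 1, 2, 5, 10.
Evaluate successive powers at the divisors of 10:
3^1 ≡ 3 (mod 11)
3^2 ≡ 9 (mod 11)
3^5 ≡ 1 (mod 11) ✓
The order of 3 is 5, so the subgroup it generates has 5 elements.
The index is φ(11) / ord(3) = 10 / 5 = 2.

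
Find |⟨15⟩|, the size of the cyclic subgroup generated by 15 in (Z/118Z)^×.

Since 15 ∈ (Z/118Z)^×, its order divides φ(118) = φ(2)·φ(59) = 1·58 = 58 = 2 · 29.
Divisors of 58: 1, 2, 29, 58.
Test each divisor d:
15^1 ≡ 15
15^2 ≡ 107
15^29 ≡ 1
The smallest such exponent is 29, so the order of 15 is 29.

29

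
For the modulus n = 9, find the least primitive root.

2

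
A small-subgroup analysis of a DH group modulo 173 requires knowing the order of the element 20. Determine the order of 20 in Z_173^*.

By Lagrange's theorem, ord_173(20) divides φ(173) = 173 − 1 = 172 = 2^2 · 43.
Divisors of 172: 1, 2, 4, 43, 86, 172.
Evaluate successive powers at the divisors of 172:
20^1 ≡ 20 (mod 173)
20^2 ≡ 54 (mod 173)
20^4 ≡ 148 (mod 173)
20^43 ≡ 80 (mod 173)
20^86 ≡ 172 (mod 173)
20^172 ≡ 1 (mod 173) ✓
Hence ord(20) = 172.

172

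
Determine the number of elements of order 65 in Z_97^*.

0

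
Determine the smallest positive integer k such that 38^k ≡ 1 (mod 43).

21

By Lagrange's theorem, ord_43(38) divides φ(43) = 43 − 1 = 42 = 2 · 3 · 7.
Divisors of 42: 1, 2, 3, 6, 7, 14, 21, 42.
Compute 38^d (mod 43) for the divisors d until we hit 1:
38^1 ≡ 38 (mod 43)
38^2 ≡ 25 (mod 43)
38^3 ≡ 4 (mod 43)
38^6 ≡ 16 (mod 43)
38^7 ≡ 6 (mod 43)
38^14 ≡ 36 (mod 43)
38^21 ≡ 1 (mod 43) ✓
So ord_43(38) = 21.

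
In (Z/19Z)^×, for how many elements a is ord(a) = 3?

φ(19) = 19 − 1 = 18 = 2 · 3^2.
(Z/19Z)^× is cyclic (|G| = 18); a cyclic group of order m has exactly φ(d) elements of each order d | m, and none otherwise.
3 | 18, and φ(3) = 3 − 1 = 2.

2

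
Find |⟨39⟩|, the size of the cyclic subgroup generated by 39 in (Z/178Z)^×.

The order of 39 must divide φ(178) = φ(2)·φ(89) = 1·88 = 88 = 2^3 · 11.
Divisors of 88: 1, 2, 4, 8, 11, 22, 44, 88.
Check 39^d mod 178 for each divisor in increasing order:
39^1 ≡ 39
39^2 ≡ 97
39^4 ≡ 153
39^8 ≡ 91
39^11 ≡ 1
The smallest such exponent is 11, so the order of 39 is 11.

11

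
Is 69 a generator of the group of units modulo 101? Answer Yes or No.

No

φ(101) = 101 − 1 = 100 = 2^2 · 5^2.
69 is a primitive root mod 101 iff 69^(φ(101)/q) ≢ 1 for every prime q | φ(101), i.e. q ∈ {2, 5}.
69^50 ≡ 100 (mod 101)  [q = 2: ≢ 1 ✓]
69^20 ≡ 1 (mod 101)  [q = 5: ≡ 1 ✗]
69^20 ≡ 1 shows ord(69) | 20, strictly less than φ(101); not a primitive root.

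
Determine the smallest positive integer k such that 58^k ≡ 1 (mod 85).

16

By Lagrange's theorem, ord_85(58) divides φ(85) = φ(5·17) = (5−1)·(17−1) = 4·16 = 64 = 2^6.
Divisors of 64: 1, 2, 4, 8, 16, 32, 64.
Compute 58^d (mod 85) for the divisors d until we hit 1:
58^1 ≡ 58
58^2 ≡ 49
58^4 ≡ 21
58^8 ≡ 16
58^16 ≡ 1
So ord_85(58) = 16.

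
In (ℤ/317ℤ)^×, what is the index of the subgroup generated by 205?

The order of 205 must divide φ(317) = 317 − 1 = 316 = 2^2 · 79.
Divisors of 316: 1, 2, 4, 79, 158, 316.
Compute 205^d (mod 317) for the divisors d until we hit 1:
205^1 ≡ 205 (mod 317)
205^2 ≡ 181 (mod 317)
205^4 ≡ 110 (mod 317)
205^79 ≡ 1 (mod 317) ✓
So ord_317(205) = 79, hence |⟨205⟩| = 79.
The index is φ(317) / ord(205) = 316 / 79 = 4.

4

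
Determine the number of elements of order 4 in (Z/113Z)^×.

2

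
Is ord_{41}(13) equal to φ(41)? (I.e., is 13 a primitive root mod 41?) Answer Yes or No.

Yes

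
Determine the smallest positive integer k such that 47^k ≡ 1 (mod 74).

3

ord(47) | φ(74) = φ(2)·φ(37) = 1·36 = 36 = 2^2 · 3^2.
Divisors of 36: 1, 2, 3, 4, 6, 9, 12, 18, 36.
Compute 47^d (mod 74) for the divisors d until we hit 1:
47^1 ≡ 47 (mod 74)
47^2 ≡ 63 (mod 74)
47^3 ≡ 1 (mod 74) ✓
Therefore the multiplicative order of 47 modulo 74 is 3.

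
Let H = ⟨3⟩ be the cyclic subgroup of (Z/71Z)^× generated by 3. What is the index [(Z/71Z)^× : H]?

2

By Lagrange's theorem, ord_71(3) divides φ(71) = 71 − 1 = 70 = 2 · 5 · 7.
Divisors of 70: 1, 2, 5, 7, 10, 14, 35, 70.
Test each divisor d:
3^1 ≡ 3
3^2 ≡ 9
3^5 ≡ 30
3^7 ≡ 57
3^10 ≡ 48
3^14 ≡ 54
3^35 ≡ 1
The order of 3 is 35, so the subgroup it generates has 35 elements.
The index is φ(71) / ord(3) = 70 / 35 = 2.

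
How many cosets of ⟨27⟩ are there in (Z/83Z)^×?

2

By Lagrange's theorem, ord_83(27) divides φ(83) = 83 − 1 = 82 = 2 · 41.
Divisors of 82: 1, 2, 41, 82.
Test each divisor d:
27^1 ≡ 27 (mod 83)
27^2 ≡ 65 (mod 83)
27^41 ≡ 1 (mod 83) ✓
Thus |⟨27⟩| = ord(27) = 41.
The index is φ(83) / ord(27) = 82 / 41 = 2.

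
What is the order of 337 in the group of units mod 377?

28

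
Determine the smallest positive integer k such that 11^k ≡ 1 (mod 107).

53

ord(11) | φ(107) = 107 − 1 = 106 = 2 · 53.
Divisors of 106: 1, 2, 53, 106.
Evaluate successive powers at the divisors of 106:
11^1 ≡ 11 (mod 107)
11^2 ≡ 14 (mod 107)
11^53 ≡ 1 (mod 107) ✓
Therefore the multiplicative order of 11 modulo 107 is 53.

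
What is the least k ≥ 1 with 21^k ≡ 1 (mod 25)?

Since 21 ∈ (Z/25Z)^×, its order divides φ(25) = φ(5^2) = 5·(5−1) = 20 = 2^2 · 5.
Divisors of 20: 1, 2, 4, 5, 10, 20.
Evaluate successive powers at the divisors of 20:
21^1 ≡ 21 (mod 25)
21^2 ≡ 16 (mod 25)
21^4 ≡ 6 (mod 25)
21^5 ≡ 1 (mod 25) ✓
Hence ord(21) = 5.

5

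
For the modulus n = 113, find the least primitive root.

3

φ(113) = 113 − 1 = 112 = 2^4 · 7.
Test candidates g = 2, 3, … against the prime factors q ∈ {2, 7} of φ(113): g is a generator iff g^(112/q) ≢ 1 for every such q.
g = 2: 2^56 ≡ 1 — hits 1, so not a primitive root.
g = 3: 3^56 ≡ 112; 3^16 ≡ 49 — none is 1, so 3 is a primitive root.
So 3 is the smallest generator of (Z/113Z)^×.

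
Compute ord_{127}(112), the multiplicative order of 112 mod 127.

126

The order of 112 must divide φ(127) = 127 − 1 = 126 = 2 · 3^2 · 7.
Divisors of 126: 1, 2, 3, 6, 7, 9, 14, 18, 21, 42, 63, 126.
Test each divisor d:
112^1 ≡ 112 (mod 127)
112^2 ≡ 98 (mod 127)
112^3 ≡ 54 (mod 127)
112^6 ≡ 122 (mod 127)
112^7 ≡ 75 (mod 127)
112^9 ≡ 111 (mod 127)
112^14 ≡ 37 (mod 127)
112^18 ≡ 2 (mod 127)
112^21 ≡ 108 (mod 127)
112^42 ≡ 107 (mod 127)
112^63 ≡ 126 (mod 127)
112^126 ≡ 1 (mod 127) ✓
So ord_127(112) = 126.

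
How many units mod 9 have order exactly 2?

1

φ(9) = φ(3^2) = 3·(3−1) = 6 = 2 · 3.
(Z/9Z)^× is cyclic (|G| = 6); a cyclic group of order m has exactly φ(d) elements of each order d | m, and none otherwise.
2 | 6, and φ(2) = 2 − 1 = 1.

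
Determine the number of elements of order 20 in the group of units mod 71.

φ(71) = 71 − 1 = 70 = 2 · 5 · 7.
(Z/71Z)^× is cyclic (|G| = 70); a cyclic group of order m has exactly φ(d) elements of each order d | m, and none otherwise.
20 does not divide 70, so no element of (Z/71Z)^× has order 20.

0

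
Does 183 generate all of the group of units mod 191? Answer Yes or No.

Yes

φ(191) = 191 − 1 = 190 = 2 · 5 · 19.
183 is a primitive root mod 191 iff 183^(φ(191)/q) ≢ 1 for every prime q | φ(191), i.e. q ∈ {2, 5, 19}.
183^95 ≡ 190 (mod 191)  [q = 2: ≢ 1 ✓]
183^38 ≡ 184 (mod 191)  [q = 5: ≢ 1 ✓]
183^10 ≡ 180 (mod 191)  [q = 19: ≢ 1 ✓]
None equal 1, so ord_191(183) = 190: 183 is a primitive root.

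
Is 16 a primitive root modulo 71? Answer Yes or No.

φ(71) = 71 − 1 = 70 = 2 · 5 · 7.
16 is a primitive root mod 71 iff 16^(φ(71)/q) ≢ 1 for every prime q | φ(71), i.e. q ∈ {2, 5, 7}.
16^35 ≡ 1 (mod 71)  [q = 2: ≡ 1 ✗]
16^14 ≡ 25 (mod 71)  [q = 5: ≢ 1 ✓]
16^10 ≡ 32 (mod 71)  [q = 7: ≢ 1 ✓]
The check at q = 2 fails, so 16 generates a proper subgroup.

No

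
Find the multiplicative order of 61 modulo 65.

3

Since 61 ∈ (Z/65Z)^×, its order divides φ(65) = φ(5·13) = (5−1)·(13−1) = 4·12 = 48 = 2^4 · 3.
Divisors of 48: 1, 2, 3, 4, 6, 8, 12, 16, 24, 48.
Check 61^d mod 65 for each divisor in increasing order:
61^1 ≡ 61 (mod 65)
61^2 ≡ 16 (mod 65)
61^3 ≡ 1 (mod 65) ✓
Therefore the multiplicative order of 61 modulo 65 is 3.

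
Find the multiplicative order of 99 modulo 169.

Since 99 ∈ (Z/169Z)^×, its order divides φ(169) = φ(13^2) = 13·(13−1) = 156 = 2^2 · 3 · 13.
Divisors of 156: 1, 2, 3, 4, 6, 12, 13, 26, 39, 52, 78, 156.
Compute 99^d (mod 169) for the divisors d until we hit 1:
99^1 ≡ 99 (mod 169)
99^2 ≡ 168 (mod 169)
99^3 ≡ 70 (mod 169)
99^4 ≡ 1 (mod 169) ✓
The smallest such exponent is 4, so the order of 99 is 4.

4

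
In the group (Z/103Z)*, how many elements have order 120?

0

φ(103) = 103 − 1 = 102 = 2 · 3 · 17.
In a cyclic group of order 102, there are φ(d) elements of order d for each divisor d of 102, and zero for non-divisors.
Since 120 ∤ 102, the count is 0.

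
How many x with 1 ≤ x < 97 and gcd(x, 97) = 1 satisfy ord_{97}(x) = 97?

0

φ(97) = 97 − 1 = 96 = 2^5 · 3.
Since (Z/97Z)^× is cyclic of order 96, the number of elements of order d is φ(d) when d | 96 and 0 otherwise.
Since 97 ∤ 96, the count is 0.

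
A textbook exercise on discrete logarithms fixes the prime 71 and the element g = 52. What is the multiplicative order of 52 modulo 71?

By Lagrange's theorem, ord_71(52) divides φ(71) = 71 − 1 = 70 = 2 · 5 · 7.
Divisors of 70: 1, 2, 5, 7, 10, 14, 35, 70.
Test each divisor d:
52^1 ≡ 52 (mod 71)
52^2 ≡ 6 (mod 71)
52^5 ≡ 26 (mod 71)
52^7 ≡ 14 (mod 71)
52^10 ≡ 37 (mod 71)
52^14 ≡ 54 (mod 71)
52^35 ≡ 70 (mod 71)
52^70 ≡ 1 (mod 71) ✓
The smallest such exponent is 70, so the order of 52 is 70.

70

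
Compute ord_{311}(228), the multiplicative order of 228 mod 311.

62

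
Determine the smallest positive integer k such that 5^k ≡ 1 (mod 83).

82

ord(5) | φ(83) = 83 − 1 = 82 = 2 · 41.
Divisors of 82: 1, 2, 41, 82.
Evaluate successive powers at the divisors of 82:
5^1 ≡ 5 (mod 83)
5^2 ≡ 25 (mod 83)
5^41 ≡ 82 (mod 83)
5^82 ≡ 1 (mod 83) ✓
So ord_83(5) = 82.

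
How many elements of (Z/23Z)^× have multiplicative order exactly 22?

10

φ(23) = 23 − 1 = 22 = 2 · 11.
In a cyclic group of order 22, there are φ(d) elements of order d for each divisor d of 22, and zero for non-divisors.
22 = 2 · 11 divides 22, and φ(22) = 10.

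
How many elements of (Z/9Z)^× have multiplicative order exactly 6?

2

φ(9) = φ(3^2) = 3·(3−1) = 6 = 2 · 3.
Since (Z/9Z)^× is cyclic of order 6, the number of elements of order d is φ(d) when d | 6 and 0 otherwise.
6 = 2 · 3 divides 6, and φ(6) = 2.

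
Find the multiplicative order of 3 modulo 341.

30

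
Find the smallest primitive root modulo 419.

2

φ(419) = 419 − 1 = 418 = 2 · 11 · 19.
g is a primitive root iff g^(418/q) ≢ 1 (mod 419) for each prime q ∈ {2, 11, 19}.
g = 2: 2^209 ≡ 418; 2^38 ≡ 334; 2^22 ≡ 114 — none is 1, so 2 is a primitive root.
Hence the least primitive root of 419 is 2.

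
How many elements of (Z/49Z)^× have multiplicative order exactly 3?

φ(49) = φ(7^2) = 7·(7−1) = 42 = 2 · 3 · 7.
Since (Z/49Z)^× is cyclic of order 42, the number of elements of order d is φ(d) when d | 42 and 0 otherwise.
3 | 42, and φ(3) = 3 − 1 = 2.

2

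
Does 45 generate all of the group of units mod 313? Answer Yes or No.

φ(313) = 313 − 1 = 312 = 2^3 · 3 · 13.
45 is a primitive root mod 313 iff 45^(φ(313)/q) ≢ 1 for every prime q | φ(313), i.e. q ∈ {2, 3, 13}.
45^156 ≡ 312 (mod 313)  [q = 2: ≢ 1 ✓]
45^104 ≡ 214 (mod 313)  [q = 3: ≢ 1 ✓]
45^24 ≡ 277 (mod 313)  [q = 13: ≢ 1 ✓]
None equal 1, so ord_313(45) = 312: 45 is a primitive root.

Yes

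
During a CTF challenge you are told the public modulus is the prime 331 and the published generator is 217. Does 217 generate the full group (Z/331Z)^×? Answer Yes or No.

Yes

φ(331) = 331 − 1 = 330 = 2 · 3 · 5 · 11.
An element g generates (Z/331Z)^× iff g^(330/q) ≢ 1 (mod 331) for each prime q ∈ {2, 3, 5, 11}.
217^165 ≡ 330 (mod 331)  [q = 2: ≢ 1 ✓]
217^110 ≡ 299 (mod 331)  [q = 3: ≢ 1 ✓]
217^66 ≡ 64 (mod 331)  [q = 5: ≢ 1 ✓]
217^30 ≡ 111 (mod 331)  [q = 11: ≢ 1 ✓]
Every test exponent gives a nontrivial residue, hence 217 generates the full group.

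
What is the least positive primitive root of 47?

5

φ(47) = 47 − 1 = 46 = 2 · 23.
g is a primitive root iff g^(46/q) ≢ 1 (mod 47) for each prime q ∈ {2, 23}.
g = 2: 2^23 ≡ 1 — hits 1, so not a primitive root.
g = 3: 3^23 ≡ 1 — hits 1, so not a primitive root.
g = 4: 4^23 ≡ 1 — hits 1, so not a primitive root.
g = 5: 5^23 ≡ 46; 5^2 ≡ 25 — none is 1, so 5 is a primitive root.
The smallest primitive root modulo 47 is 5.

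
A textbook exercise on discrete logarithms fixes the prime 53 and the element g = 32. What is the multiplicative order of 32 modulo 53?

Since 32 ∈ (Z/53Z)^×, its order divides φ(53) = 53 − 1 = 52 = 2^2 · 13.
Divisors of 52: 1, 2, 4, 13, 26, 52.
Check 32^d mod 53 for each divisor in increasing order:
32^1 ≡ 32
32^2 ≡ 17
32^4 ≡ 24
32^13 ≡ 30
32^26 ≡ 52
32^52 ≡ 1
Hence ord(32) = 52.

52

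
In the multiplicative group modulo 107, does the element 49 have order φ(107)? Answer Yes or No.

φ(107) = 107 − 1 = 106 = 2 · 53.
49 is a primitive root mod 107 iff 49^(φ(107)/q) ≢ 1 for every prime q | φ(107), i.e. q ∈ {2, 53}.
49^53 ≡ 1 (mod 107)  [q = 2: ≡ 1 ✗]
49^2 ≡ 47 (mod 107)  [q = 53: ≢ 1 ✓]
Since 49^53 ≡ 1, the order of 49 divides 53 < 106, so 49 is not a primitive root.

No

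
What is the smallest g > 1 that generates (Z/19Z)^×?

2

φ(19) = 19 − 1 = 18 = 2 · 3^2.
Test candidates g = 2, 3, … against the prime factors q ∈ {2, 3} of φ(19): g is a generator iff g^(18/q) ≢ 1 for every such q.
g = 2: 2^9 ≡ 18; 2^6 ≡ 7 — none is 1, so 2 is a primitive root.
The smallest primitive root modulo 19 is 2.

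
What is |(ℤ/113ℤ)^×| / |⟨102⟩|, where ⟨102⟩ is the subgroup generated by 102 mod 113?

2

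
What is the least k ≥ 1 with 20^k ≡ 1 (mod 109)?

54

By Lagrange's theorem, ord_109(20) divides φ(109) = 109 − 1 = 108 = 2^2 · 3^3.
Divisors of 108: 1, 2, 3, 4, 6, 9, 12, 18, 27, 36, 54, 108.
Compute 20^d (mod 109) for the divisors d until we hit 1:
20^1 ≡ 20 (mod 109)
20^2 ≡ 73 (mod 109)
20^3 ≡ 43 (mod 109)
20^4 ≡ 97 (mod 109)
20^6 ≡ 105 (mod 109)
20^9 ≡ 46 (mod 109)
20^12 ≡ 16 (mod 109)
20^18 ≡ 45 (mod 109)
20^27 ≡ 108 (mod 109)
20^36 ≡ 63 (mod 109)
20^54 ≡ 1 (mod 109) ✓
The smallest such exponent is 54, so the order of 20 is 54.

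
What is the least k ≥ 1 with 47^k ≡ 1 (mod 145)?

ord(47) | φ(145) = φ(5·29) = (5−1)·(29−1) = 4·28 = 112 = 2^4 · 7.
Divisors of 112: 1, 2, 4, 7, 8, 14, 16, 28, 56, 112.
Test each divisor d:
47^1 ≡ 47 (mod 145)
47^2 ≡ 34 (mod 145)
47^4 ≡ 141 (mod 145)
47^7 ≡ 133 (mod 145)
47^8 ≡ 16 (mod 145)
47^14 ≡ 144 (mod 145)
47^16 ≡ 111 (mod 145)
47^28 ≡ 1 (mod 145) ✓
Hence ord(47) = 28.

28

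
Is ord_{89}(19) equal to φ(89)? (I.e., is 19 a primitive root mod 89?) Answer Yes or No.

Yes

φ(89) = 89 − 1 = 88 = 2^3 · 11.
Test 19^(88/q) mod 89 for each prime factor q of 88:
19^44 ≡ 88 (mod 89)  [q = 2: ≢ 1 ✓]
19^8 ≡ 2 (mod 89)  [q = 11: ≢ 1 ✓]
Every test exponent gives a nontrivial residue, hence 19 generates the full group.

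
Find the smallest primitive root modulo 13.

φ(13) = 13 − 1 = 12 = 2^2 · 3.
g is a primitive root iff g^(12/q) ≢ 1 (mod 13) for each prime q ∈ {2, 3}.
g = 2: 2^6 ≡ 12; 2^4 ≡ 3 — none is 1, so 2 is a primitive root.
Hence the least primitive root of 13 is 2.

2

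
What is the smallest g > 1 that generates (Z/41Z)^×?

6

φ(41) = 41 − 1 = 40 = 2^3 · 5.
Test candidates g = 2, 3, … against the prime factors q ∈ {2, 5} of φ(41): g is a generator iff g^(40/q) ≢ 1 for every such q.
g = 2: 2^20 ≡ 1 — hits 1, so not a primitive root.
g = 3: 3^20 ≡ 40; 3^8 ≡ 1 — hits 1, so not a primitive root.
g = 4: 4^20 ≡ 1 — hits 1, so not a primitive root.
g = 5: 5^20 ≡ 1 — hits 1, so not a primitive root.
g = 6: 6^20 ≡ 40; 6^8 ≡ 10 — none is 1, so 6 is a primitive root.
Hence the least primitive root of 41 is 6.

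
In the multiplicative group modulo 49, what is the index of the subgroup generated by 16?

ord(16) | φ(49) = φ(7^2) = 7·(7−1) = 42 = 2 · 3 · 7.
Divisors of 42: 1, 2, 3, 6, 7, 14, 21, 42.
Compute 16^d (mod 49) for the divisors d until we hit 1:
16^1 ≡ 16 (mod 49)
16^2 ≡ 11 (mod 49)
16^3 ≡ 29 (mod 49)
16^6 ≡ 8 (mod 49)
16^7 ≡ 30 (mod 49)
16^14 ≡ 18 (mod 49)
16^21 ≡ 1 (mod 49) ✓
The order of 16 is 21, so the subgroup it generates has 21 elements.
Index = |(Z/49Z)^×| / |⟨16⟩| = 42 / 21 = 2.

2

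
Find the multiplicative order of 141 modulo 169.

156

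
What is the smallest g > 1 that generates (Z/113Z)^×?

φ(113) = 113 − 1 = 112 = 2^4 · 7.
g is a primitive root iff g^(112/q) ≢ 1 (mod 113) for each prime q ∈ {2, 7}.
g = 2: 2^56 ≡ 1 — hits 1, so not a primitive root.
g = 3: 3^56 ≡ 112; 3^16 ≡ 49 — none is 1, so 3 is a primitive root.
So 3 is the smallest generator of (Z/113Z)^×.

3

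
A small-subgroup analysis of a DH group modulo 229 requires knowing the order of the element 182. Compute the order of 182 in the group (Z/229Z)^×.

The order of 182 must divide φ(229) = 229 − 1 = 228 = 2^2 · 3 · 19.
Divisors of 228: 1, 2, 3, 4, 6, 12, 19, 38, 57, 76, 114, 228.
Check 182^d mod 229 for each divisor in increasing order:
182^1 ≡ 182
182^2 ≡ 148
182^3 ≡ 143
182^4 ≡ 149
182^6 ≡ 68
182^12 ≡ 44
182^19 ≡ 211
182^38 ≡ 95
182^57 ≡ 122
182^76 ≡ 94
182^114 ≡ 228
182^228 ≡ 1
The smallest such exponent is 228, so the order of 182 is 228.

228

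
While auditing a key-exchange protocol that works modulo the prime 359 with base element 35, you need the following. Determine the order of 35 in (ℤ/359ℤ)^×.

358

Since 35 ∈ (Z/359Z)^×, its order divides φ(359) = 359 − 1 = 358 = 2 · 179.
Divisors of 358: 1, 2, 179, 358.
Check 35^d mod 359 for each divisor in increasing order:
35^1 ≡ 35 (mod 359)
35^2 ≡ 148 (mod 359)
35^179 ≡ 358 (mod 359)
35^358 ≡ 1 (mod 359) ✓
So ord_359(35) = 358.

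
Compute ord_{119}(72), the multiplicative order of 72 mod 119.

12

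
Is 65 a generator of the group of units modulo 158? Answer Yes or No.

No

φ(158) = φ(2)·φ(79) = 1·78 = 78 = 2 · 3 · 13.
Test 65^(78/q) mod 158 for each prime factor q of 78:
65^39 ≡ 1 (mod 158)  [q = 2: ≡ 1 ✗]
65^26 ≡ 1 (mod 158)  [q = 3: ≡ 1 ✗]
65^6 ≡ 125 (mod 158)  [q = 13: ≢ 1 ✓]
65^39 ≡ 1 shows ord(65) | 39, strictly less than φ(158); not a primitive root.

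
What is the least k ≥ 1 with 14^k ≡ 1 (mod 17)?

ord(14) | φ(17) = 17 − 1 = 16 = 2^4.
Divisors of 16: 1, 2, 4, 8, 16.
Evaluate successive powers at the divisors of 16:
14^1 ≡ 14
14^2 ≡ 9
14^4 ≡ 13
14^8 ≡ 16
14^16 ≡ 1
Hence ord(14) = 16.

16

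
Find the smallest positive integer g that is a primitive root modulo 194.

φ(194) = φ(2)·φ(97) = 1·96 = 96 = 2^5 · 3.
g is a primitive root iff g^(96/q) ≢ 1 (mod 194) for each prime q ∈ {2, 3}.
g = 2: gcd(2, 194) = 2 > 1, not a unit — skip.
g = 3: 3^48 ≡ 1 — hits 1, so not a primitive root.
g = 4: gcd(4, 194) = 2 > 1, not a unit — skip.
g = 5: 5^48 ≡ 193; 5^32 ≡ 35 — none is 1, so 5 is a primitive root.
So 5 is the smallest generator of (Z/194Z)^×.

5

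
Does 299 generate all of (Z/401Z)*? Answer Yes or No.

No

φ(401) = 401 − 1 = 400 = 2^4 · 5^2.
An element g generates (Z/401Z)^× iff g^(400/q) ≢ 1 (mod 401) for each prime q ∈ {2, 5}.
299^200 ≡ 1 (mod 401)  [q = 2: ≡ 1 ✗]
299^80 ≡ 1 (mod 401)  [q = 5: ≡ 1 ✗]
The check at q = 2 fails, so 299 generates a proper subgroup.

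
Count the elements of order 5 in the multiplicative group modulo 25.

4

φ(25) = φ(5^2) = 5·(5−1) = 20 = 2^2 · 5.
Since (Z/25Z)^× is cyclic of order 20, the number of elements of order d is φ(d) when d | 20 and 0 otherwise.
5 | 20, and φ(5) = 5 − 1 = 4.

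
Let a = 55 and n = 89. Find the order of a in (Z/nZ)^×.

4

ord(55) | φ(89) = 89 − 1 = 88 = 2^3 · 11.
Divisors of 88: 1, 2, 4, 8, 11, 22, 44, 88.
Evaluate successive powers at the divisors of 88:
55^1 ≡ 55
55^2 ≡ 88
55^4 ≡ 1
Therefore the multiplicative order of 55 modulo 89 is 4.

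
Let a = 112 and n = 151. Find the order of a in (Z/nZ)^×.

Since 112 ∈ (Z/151Z)^×, its order divides φ(151) = 151 − 1 = 150 = 2 · 3 · 5^2.
Divisors of 150: 1, 2, 3, 5, 6, 10, 15, 25, 30, 50, 75, 150.
Test each divisor d:
112^1 ≡ 112 (mod 151)
112^2 ≡ 11 (mod 151)
112^3 ≡ 24 (mod 151)
112^5 ≡ 113 (mod 151)
112^6 ≡ 123 (mod 151)
112^10 ≡ 85 (mod 151)
112^15 ≡ 92 (mod 151)
112^25 ≡ 119 (mod 151)
112^30 ≡ 8 (mod 151)
112^50 ≡ 118 (mod 151)
112^75 ≡ 150 (mod 151)
112^150 ≡ 1 (mod 151) ✓
Hence ord(112) = 150.

150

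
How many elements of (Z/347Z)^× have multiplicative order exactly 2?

1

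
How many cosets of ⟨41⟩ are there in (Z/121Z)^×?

1

Since 41 ∈ (Z/121Z)^×, its order divides φ(121) = φ(11^2) = 11·(11−1) = 110 = 2 · 5 · 11.
Divisors of 110: 1, 2, 5, 10, 11, 22, 55, 110.
Evaluate successive powers at the divisors of 110:
41^1 ≡ 41
41^2 ≡ 108
41^5 ≡ 32
41^10 ≡ 56
41^11 ≡ 118
41^22 ≡ 9
41^55 ≡ 120
41^110 ≡ 1
Thus |⟨41⟩| = ord(41) = 110.
[(Z/121Z)^× : ⟨41⟩] = 110/110 = 1.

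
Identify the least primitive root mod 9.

φ(9) = φ(3^2) = 3·(3−1) = 6 = 2 · 3.
Test candidates g = 2, 3, … against the prime factors q ∈ {2, 3} of φ(9): g is a generator iff g^(6/q) ≢ 1 for every such q.
g = 2: 2^3 ≡ 8; 2^2 ≡ 4 — none is 1, so 2 is a primitive root.
The smallest primitive root modulo 9 is 2.

2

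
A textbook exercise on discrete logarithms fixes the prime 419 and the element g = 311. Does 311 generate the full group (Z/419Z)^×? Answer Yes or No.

φ(419) = 419 − 1 = 418 = 2 · 11 · 19.
An element g generates (Z/419Z)^× iff g^(418/q) ≢ 1 (mod 419) for each prime q ∈ {2, 11, 19}.
311^209 ≡ 418 (mod 419)  [q = 2: ≢ 1 ✓]
311^38 ≡ 169 (mod 419)  [q = 11: ≢ 1 ✓]
311^22 ≡ 60 (mod 419)  [q = 19: ≢ 1 ✓]
None equal 1, so ord_419(311) = 418: 311 is a primitive root.

Yes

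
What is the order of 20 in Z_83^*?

ord(20) | φ(83) = 83 − 1 = 82 = 2 · 41.
Divisors of 82: 1, 2, 41, 82.
Evaluate successive powers at the divisors of 82:
20^1 ≡ 20 (mod 83)
20^2 ≡ 68 (mod 83)
20^41 ≡ 82 (mod 83)
20^82 ≡ 1 (mod 83) ✓
Hence ord(20) = 82.

82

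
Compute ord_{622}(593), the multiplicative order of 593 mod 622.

Since 593 ∈ (Z/622Z)^×, its order divides φ(622) = φ(2)·φ(311) = 1·310 = 310 = 2 · 5 · 31.
Divisors of 310: 1, 2, 5, 10, 31, 62, 155, 310.
Compute 593^d (mod 622) for the divisors d until we hit 1:
593^1 ≡ 593 (mod 622)
593^2 ≡ 219 (mod 622)
593^5 ≡ 545 (mod 622)
593^10 ≡ 331 (mod 622)
593^31 ≡ 317 (mod 622)
593^62 ≡ 347 (mod 622)
593^155 ≡ 1 (mod 622) ✓
So ord_622(593) = 155.

155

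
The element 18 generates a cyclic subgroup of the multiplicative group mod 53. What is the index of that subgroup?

By Lagrange's theorem, ord_53(18) divides φ(53) = 53 − 1 = 52 = 2^2 · 13.
Divisors of 52: 1, 2, 4, 13, 26, 52.
Evaluate successive powers at the divisors of 52:
18^1 ≡ 18
18^2 ≡ 6
18^4 ≡ 36
18^13 ≡ 23
18^26 ≡ 52
18^52 ≡ 1
The order of 18 is 52, so the subgroup it generates has 52 elements.
[(Z/53Z)^× : ⟨18⟩] = 52/52 = 1.

1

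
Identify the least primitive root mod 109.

φ(109) = 109 − 1 = 108 = 2^2 · 3^3.
Test candidates g = 2, 3, … against the prime factors q ∈ {2, 3} of φ(109): g is a generator iff g^(108/q) ≢ 1 for every such q.
g = 2: 2^54 ≡ 108; 2^36 ≡ 1 — hits 1, so not a primitive root.
g = 3: 3^54 ≡ 1 — hits 1, so not a primitive root.
g = 4: 4^54 ≡ 1 — hits 1, so not a primitive root.
g = 5: 5^54 ≡ 1 — hits 1, so not a primitive root.
g = 6: 6^54 ≡ 108; 6^36 ≡ 63 — none is 1, so 6 is a primitive root.
So 6 is the smallest generator of (Z/109Z)^×.

6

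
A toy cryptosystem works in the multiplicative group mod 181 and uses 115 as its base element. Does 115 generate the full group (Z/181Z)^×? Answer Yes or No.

Yes

φ(181) = 181 − 1 = 180 = 2^2 · 3^2 · 5.
It suffices to check that the order of 115 is not a proper divisor of 180: compute 115^(180/q) for q ∈ {2, 3, 5}.
115^90 ≡ 180 (mod 181)  [q = 2: ≢ 1 ✓]
115^60 ≡ 132 (mod 181)  [q = 3: ≢ 1 ✓]
115^36 ≡ 135 (mod 181)  [q = 5: ≢ 1 ✓]
None equal 1, so ord_181(115) = 180: 115 is a primitive root.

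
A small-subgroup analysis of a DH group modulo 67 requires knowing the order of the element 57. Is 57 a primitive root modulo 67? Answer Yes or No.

Yes

φ(67) = 67 − 1 = 66 = 2 · 3 · 11.
An element g generates (Z/67Z)^× iff g^(66/q) ≢ 1 (mod 67) for each prime q ∈ {2, 3, 11}.
57^33 ≡ 66 (mod 67)  [q = 2: ≢ 1 ✓]
57^22 ≡ 37 (mod 67)  [q = 3: ≢ 1 ✓]
57^6 ≡ 25 (mod 67)  [q = 11: ≢ 1 ✓]
All checks pass, so 57 has order 66 and is a primitive root modulo 67.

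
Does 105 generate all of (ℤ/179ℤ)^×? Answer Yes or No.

φ(179) = 179 − 1 = 178 = 2 · 89.
105 is a primitive root mod 179 iff 105^(φ(179)/q) ≢ 1 for every prime q | φ(179), i.e. q ∈ {2, 89}.
105^89 ≡ 178 (mod 179)  [q = 2: ≢ 1 ✓]
105^2 ≡ 106 (mod 179)  [q = 89: ≢ 1 ✓]
All checks pass, so 105 has order 178 and is a primitive root modulo 179.

Yes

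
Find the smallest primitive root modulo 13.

2

φ(13) = 13 − 1 = 12 = 2^2 · 3.
Test candidates g = 2, 3, … against the prime factors q ∈ {2, 3} of φ(13): g is a generator iff g^(12/q) ≢ 1 for every such q.
g = 2: 2^6 ≡ 12; 2^4 ≡ 3 — none is 1, so 2 is a primitive root.
Hence the least primitive root of 13 is 2.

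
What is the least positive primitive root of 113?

3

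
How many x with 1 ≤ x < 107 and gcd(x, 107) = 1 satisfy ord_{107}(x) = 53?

φ(107) = 107 − 1 = 106 = 2 · 53.
(Z/107Z)^× is cyclic (|G| = 106); a cyclic group of order m has exactly φ(d) elements of each order d | m, and none otherwise.
53 | 106, and φ(53) = 53 − 1 = 52.

52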